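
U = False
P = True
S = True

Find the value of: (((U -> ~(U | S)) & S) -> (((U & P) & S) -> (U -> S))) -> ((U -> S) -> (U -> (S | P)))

U | S = False | True = True
~(U | S) = ~True = False
U -> ~(U | S) = False -> False = True
(U -> ~(U | S)) & S = True & True = True
U & P = False & True = False
(U & P) & S = False & True = False
U -> S = False -> True = True
((U & P) & S) -> (U -> S) = False -> True = True
((U -> ~(U | S)) & S) -> (((U & P) & S) -> (U -> S)) = True -> True = True
U -> S = False -> True = True
S | P = True | True = True
U -> (S | P) = False -> True = True
(U -> S) -> (U -> (S | P)) = True -> True = True
(((U -> ~(U | S)) & S) -> (((U & P) & S) -> (U -> S))) -> ((U -> S) -> (U -> (S | P))) = True -> True = True

True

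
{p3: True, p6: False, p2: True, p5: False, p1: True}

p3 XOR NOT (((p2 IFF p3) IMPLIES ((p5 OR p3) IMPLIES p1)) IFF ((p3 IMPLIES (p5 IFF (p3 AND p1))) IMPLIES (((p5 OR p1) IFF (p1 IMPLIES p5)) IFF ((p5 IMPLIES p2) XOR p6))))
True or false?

True

p2 IFF p3 = True IFF True = True
p5 OR p3 = False OR True = True
(p5 OR p3) IMPLIES p1 = True IMPLIES True = True
(p2 IFF p3) IMPLIES ((p5 OR p3) IMPLIES p1) = True IMPLIES True = True
p3 AND p1 = True AND True = True
p5 IFF (p3 AND p1) = False IFF True = False
p3 IMPLIES (p5 IFF (p3 AND p1)) = True IMPLIES False = False
p5 OR p1 = False OR True = True
p1 IMPLIES p5 = True IMPLIES False = False
(p5 OR p1) IFF (p1 IMPLIES p5) = True IFF False = False
p5 IMPLIES p2 = False IMPLIES True = True
(p5 IMPLIES p2) XOR p6 = True XOR False = True
((p5 OR p1) IFF (p1 IMPLIES p5)) IFF ((p5 IMPLIES p2) XOR p6) = False IFF True = False
(p3 IMPLIES (p5 IFF (p3 AND p1))) IMPLIES (((p5 OR p1) IFF (p1 IMPLIES p5)) IFF ((p5 IMPLIES p2) XOR p6)) = False IMPLIES False = True
((p2 IFF p3) IMPLIES ((p5 OR p3) IMPLIES p1)) IFF ((p3 IMPLIES (p5 IFF (p3 AND p1))) IMPLIES (((p5 OR p1) IFF (p1 IMPLIES p5)) IFF ((p5 IMPLIES p2) XOR p6))) = True IFF True = True
NOT (((p2 IFF p3) IMPLIES ((p5 OR p3) IMPLIES p1)) IFF ((p3 IMPLIES (p5 IFF (p3 AND p1))) IMPLIES (((p5 OR p1) IFF (p1 IMPLIES p5)) IFF ((p5 IMPLIES p2) XOR p6)))) = NOT True = False
p3 XOR NOT (((p2 IFF p3) IMPLIES ((p5 OR p3) IMPLIES p1)) IFF ((p3 IMPLIES (p5 IFF (p3 AND p1))) IMPLIES (((p5 OR p1) IFF (p1 IMPLIES p5)) IFF ((p5 IMPLIES p2) XOR p6)))) = True XOR False = True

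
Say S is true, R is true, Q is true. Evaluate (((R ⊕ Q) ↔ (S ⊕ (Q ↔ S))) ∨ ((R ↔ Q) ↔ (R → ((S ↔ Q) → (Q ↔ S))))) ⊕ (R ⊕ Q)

True

Substituting S=True, R=True, Q=True:
R ⊕ Q = True ⊕ True = False
Q ↔ S = True ↔ True = True
S ⊕ (Q ↔ S) = True ⊕ True = False
(R ⊕ Q) ↔ (S ⊕ (Q ↔ S)) = False ↔ False = True
R ↔ Q = True ↔ True = True
S ↔ Q = True ↔ True = True
Q ↔ S = True ↔ True = True
(S ↔ Q) → (Q ↔ S) = True → True = True
R → ((S ↔ Q) → (Q ↔ S)) = True → True = True
(R ↔ Q) ↔ (R → ((S ↔ Q) → (Q ↔ S))) = True ↔ True = True
((R ⊕ Q) ↔ (S ⊕ (Q ↔ S))) ∨ ((R ↔ Q) ↔ (R → ((S ↔ Q) → (Q ↔ S)))) = True ∨ True = True
R ⊕ Q = True ⊕ True = False
(((R ⊕ Q) ↔ (S ⊕ (Q ↔ S))) ∨ ((R ↔ Q) ↔ (R → ((S ↔ Q) → (Q ↔ S))))) ⊕ (R ⊕ Q) = True ⊕ False = True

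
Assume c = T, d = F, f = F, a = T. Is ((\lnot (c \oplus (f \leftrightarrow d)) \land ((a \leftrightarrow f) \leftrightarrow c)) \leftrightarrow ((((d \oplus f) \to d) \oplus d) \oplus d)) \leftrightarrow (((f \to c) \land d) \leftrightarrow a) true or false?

f \leftrightarrow d = F \leftrightarrow F = T
c \oplus (f \leftrightarrow d) = T \oplus T = F
\lnot (c \oplus (f \leftrightarrow d)) = \lnot F = T
a \leftrightarrow f = T \leftrightarrow F = F
(a \leftrightarrow f) \leftrightarrow c = F \leftrightarrow T = F
\lnot (c \oplus (f \leftrightarrow d)) \land ((a \leftrightarrow f) \leftrightarrow c) = T \land F = F
d \oplus f = F \oplus F = F
(d \oplus f) \to d = F \to F = T
((d \oplus f) \to d) \oplus d = T \oplus F = T
(((d \oplus f) \to d) \oplus d) \oplus d = T \oplus F = T
(\lnot (c \oplus (f \leftrightarrow d)) \land ((a \leftrightarrow f) \leftrightarrow c)) \leftrightarrow ((((d \oplus f) \to d) \oplus d) \oplus d) = F \leftrightarrow T = F
f \to c = F \to T = T
(f \to c) \land d = T \land F = F
((f \to c) \land d) \leftrightarrow a = F \leftrightarrow T = F
((\lnot (c \oplus (f \leftrightarrow d)) \land ((a \leftrightarrow f) \leftrightarrow c)) \leftrightarrow ((((d \oplus f) \to d) \oplus d) \oplus d)) \leftrightarrow (((f \to c) \land d) \leftrightarrow a) = F \leftrightarrow F = T

T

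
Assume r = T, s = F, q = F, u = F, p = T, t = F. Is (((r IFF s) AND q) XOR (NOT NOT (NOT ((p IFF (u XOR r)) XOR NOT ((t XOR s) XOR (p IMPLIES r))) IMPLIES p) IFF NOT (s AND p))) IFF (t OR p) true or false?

T

r IFF s = T IFF F = F
(r IFF s) AND q = F AND F = F
u XOR r = F XOR T = T
p IFF (u XOR r) = T IFF T = T
t XOR s = F XOR F = F
p IMPLIES r = T IMPLIES T = T
(t XOR s) XOR (p IMPLIES r) = F XOR T = T
NOT ((t XOR s) XOR (p IMPLIES r)) = NOT T = F
(p IFF (u XOR r)) XOR NOT ((t XOR s) XOR (p IMPLIES r)) = T XOR F = T
NOT ((p IFF (u XOR r)) XOR NOT ((t XOR s) XOR (p IMPLIES r))) = NOT T = F
NOT ((p IFF (u XOR r)) XOR NOT ((t XOR s) XOR (p IMPLIES r))) IMPLIES p = F IMPLIES T = T
NOT (NOT ((p IFF (u XOR r)) XOR NOT ((t XOR s) XOR (p IMPLIES r))) IMPLIES p) = NOT T = F
NOT NOT (NOT ((p IFF (u XOR r)) XOR NOT ((t XOR s) XOR (p IMPLIES r))) IMPLIES p) = NOT F = T
s AND p = F AND T = F
NOT (s AND p) = NOT F = T
NOT NOT (NOT ((p IFF (u XOR r)) XOR NOT ((t XOR s) XOR (p IMPLIES r))) IMPLIES p) IFF NOT (s AND p) = T IFF T = T
((r IFF s) AND q) XOR (NOT NOT (NOT ((p IFF (u XOR r)) XOR NOT ((t XOR s) XOR (p IMPLIES r))) IMPLIES p) IFF NOT (s AND p)) = F XOR T = T
t OR p = F OR T = T
(((r IFF s) AND q) XOR (NOT NOT (NOT ((p IFF (u XOR r)) XOR NOT ((t XOR s) XOR (p IMPLIES r))) IMPLIES p) IFF NOT (s AND p))) IFF (t OR p) = T IFF T = T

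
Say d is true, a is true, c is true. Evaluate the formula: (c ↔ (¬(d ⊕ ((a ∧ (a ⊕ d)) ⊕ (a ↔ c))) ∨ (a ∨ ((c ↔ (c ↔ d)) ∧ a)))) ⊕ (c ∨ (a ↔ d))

a ⊕ d = T ⊕ T = F
a ∧ (a ⊕ d) = T ∧ F = F
a ↔ c = T ↔ T = T
(a ∧ (a ⊕ d)) ⊕ (a ↔ c) = F ⊕ T = T
d ⊕ ((a ∧ (a ⊕ d)) ⊕ (a ↔ c)) = T ⊕ T = F
¬(d ⊕ ((a ∧ (a ⊕ d)) ⊕ (a ↔ c))) = ¬F = T
c ↔ d = T ↔ T = T
c ↔ (c ↔ d) = T ↔ T = T
(c ↔ (c ↔ d)) ∧ a = T ∧ T = T
a ∨ ((c ↔ (c ↔ d)) ∧ a) = T ∨ T = T
¬(d ⊕ ((a ∧ (a ⊕ d)) ⊕ (a ↔ c))) ∨ (a ∨ ((c ↔ (c ↔ d)) ∧ a)) = T ∨ T = T
c ↔ (¬(d ⊕ ((a ∧ (a ⊕ d)) ⊕ (a ↔ c))) ∨ (a ∨ ((c ↔ (c ↔ d)) ∧ a))) = T ↔ T = T
a ↔ d = T ↔ T = T
c ∨ (a ↔ d) = T ∨ T = T
(c ↔ (¬(d ⊕ ((a ∧ (a ⊕ d)) ⊕ (a ↔ c))) ∨ (a ∨ ((c ↔ (c ↔ d)) ∧ a)))) ⊕ (c ∨ (a ↔ d)) = T ⊕ T = F

F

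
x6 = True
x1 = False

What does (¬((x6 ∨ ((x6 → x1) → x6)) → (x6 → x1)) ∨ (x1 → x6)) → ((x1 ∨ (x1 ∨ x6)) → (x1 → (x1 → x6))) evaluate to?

x6 → x1 = True → False = False
(x6 → x1) → x6 = False → True = True
x6 ∨ ((x6 → x1) → x6) = True ∨ True = True
x6 → x1 = True → False = False
(x6 ∨ ((x6 → x1) → x6)) → (x6 → x1) = True → False = False
¬((x6 ∨ ((x6 → x1) → x6)) → (x6 → x1)) = ¬False = True
x1 → x6 = False → True = True
¬((x6 ∨ ((x6 → x1) → x6)) → (x6 → x1)) ∨ (x1 → x6) = True ∨ True = True
x1 ∨ x6 = False ∨ True = True
x1 ∨ (x1 ∨ x6) = False ∨ True = True
x1 → x6 = False → True = True
x1 → (x1 → x6) = False → True = True
(x1 ∨ (x1 ∨ x6)) → (x1 → (x1 → x6)) = True → True = True
(¬((x6 ∨ ((x6 → x1) → x6)) → (x6 → x1)) ∨ (x1 → x6)) → ((x1 ∨ (x1 ∨ x6)) → (x1 → (x1 → x6))) = True → True = True

True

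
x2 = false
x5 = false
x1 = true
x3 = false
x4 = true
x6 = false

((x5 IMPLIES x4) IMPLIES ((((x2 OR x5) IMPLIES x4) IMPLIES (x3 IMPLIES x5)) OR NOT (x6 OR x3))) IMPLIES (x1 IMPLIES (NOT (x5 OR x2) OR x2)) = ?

true

x5 IMPLIES x4 = false IMPLIES true = true
x2 OR x5 = false OR false = false
(x2 OR x5) IMPLIES x4 = false IMPLIES true = true
x3 IMPLIES x5 = false IMPLIES false = true
((x2 OR x5) IMPLIES x4) IMPLIES (x3 IMPLIES x5) = true IMPLIES true = true
x6 OR x3 = false OR false = false
NOT (x6 OR x3) = NOT false = true
(((x2 OR x5) IMPLIES x4) IMPLIES (x3 IMPLIES x5)) OR NOT (x6 OR x3) = true OR true = true
(x5 IMPLIES x4) IMPLIES ((((x2 OR x5) IMPLIES x4) IMPLIES (x3 IMPLIES x5)) OR NOT (x6 OR x3)) = true IMPLIES true = true
x5 OR x2 = false OR false = false
NOT (x5 OR x2) = NOT false = true
NOT (x5 OR x2) OR x2 = true OR false = true
x1 IMPLIES (NOT (x5 OR x2) OR x2) = true IMPLIES true = true
((x5 IMPLIES x4) IMPLIES ((((x2 OR x5) IMPLIES x4) IMPLIES (x3 IMPLIES x5)) OR NOT (x6 OR x3))) IMPLIES (x1 IMPLIES (NOT (x5 OR x2) OR x2)) = true IMPLIES true = true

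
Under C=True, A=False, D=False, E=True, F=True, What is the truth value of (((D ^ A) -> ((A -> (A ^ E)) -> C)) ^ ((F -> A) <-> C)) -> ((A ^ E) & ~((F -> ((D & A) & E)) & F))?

D ^ A = False ^ False = False
A ^ E = False ^ True = True
A -> (A ^ E) = False -> True = True
(A -> (A ^ E)) -> C = True -> True = True
(D ^ A) -> ((A -> (A ^ E)) -> C) = False -> True = True
F -> A = True -> False = False
(F -> A) <-> C = False <-> True = False
((D ^ A) -> ((A -> (A ^ E)) -> C)) ^ ((F -> A) <-> C) = True ^ False = True
A ^ E = False ^ True = True
D & A = False & False = False
(D & A) & E = False & True = False
F -> ((D & A) & E) = True -> False = False
(F -> ((D & A) & E)) & F = False & True = False
~((F -> ((D & A) & E)) & F) = ~False = True
(A ^ E) & ~((F -> ((D & A) & E)) & F) = True & True = True
(((D ^ A) -> ((A -> (A ^ E)) -> C)) ^ ((F -> A) <-> C)) -> ((A ^ E) & ~((F -> ((D & A) & E)) & F)) = True -> True = True

True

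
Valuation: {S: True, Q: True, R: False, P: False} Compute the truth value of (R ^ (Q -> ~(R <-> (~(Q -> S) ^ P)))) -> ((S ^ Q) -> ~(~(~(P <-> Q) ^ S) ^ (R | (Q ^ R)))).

Q -> S = True -> True = True
~(Q -> S) = ~True = False
~(Q -> S) ^ P = False ^ False = False
R <-> (~(Q -> S) ^ P) = False <-> False = True
~(R <-> (~(Q -> S) ^ P)) = ~True = False
Q -> ~(R <-> (~(Q -> S) ^ P)) = True -> False = False
R ^ (Q -> ~(R <-> (~(Q -> S) ^ P))) = False ^ False = False
S ^ Q = True ^ True = False
P <-> Q = False <-> True = False
~(P <-> Q) = ~False = True
~(P <-> Q) ^ S = True ^ True = False
~(~(P <-> Q) ^ S) = ~False = True
Q ^ R = True ^ False = True
R | (Q ^ R) = False | True = True
~(~(P <-> Q) ^ S) ^ (R | (Q ^ R)) = True ^ True = False
~(~(~(P <-> Q) ^ S) ^ (R | (Q ^ R))) = ~False = True
(S ^ Q) -> ~(~(~(P <-> Q) ^ S) ^ (R | (Q ^ R))) = False -> True = True
(R ^ (Q -> ~(R <-> (~(Q -> S) ^ P)))) -> ((S ^ Q) -> ~(~(~(P <-> Q) ^ S) ^ (R | (Q ^ R)))) = False -> True = True

True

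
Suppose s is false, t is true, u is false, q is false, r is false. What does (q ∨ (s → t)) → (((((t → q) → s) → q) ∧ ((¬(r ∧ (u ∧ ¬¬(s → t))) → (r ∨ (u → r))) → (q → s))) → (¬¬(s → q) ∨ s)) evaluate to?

s → t = False → True = True
q ∨ (s → t) = False ∨ True = True
t → q = True → False = False
(t → q) → s = False → False = True
((t → q) → s) → q = True → False = False
s → t = False → True = True
¬(s → t) = ¬True = False
¬¬(s → t) = ¬False = True
u ∧ ¬¬(s → t) = False ∧ True = False
r ∧ (u ∧ ¬¬(s → t)) = False ∧ False = False
¬(r ∧ (u ∧ ¬¬(s → t))) = ¬False = True
u → r = False → False = True
r ∨ (u → r) = False ∨ True = True
¬(r ∧ (u ∧ ¬¬(s → t))) → (r ∨ (u → r)) = True → True = True
q → s = False → False = True
(¬(r ∧ (u ∧ ¬¬(s → t))) → (r ∨ (u → r))) → (q → s) = True → True = True
(((t → q) → s) → q) ∧ ((¬(r ∧ (u ∧ ¬¬(s → t))) → (r ∨ (u → r))) → (q → s)) = False ∧ True = False
s → q = False → False = True
¬(s → q) = ¬True = False
¬¬(s → q) = ¬False = True
¬¬(s → q) ∨ s = True ∨ False = True
((((t → q) → s) → q) ∧ ((¬(r ∧ (u ∧ ¬¬(s → t))) → (r ∨ (u → r))) → (q → s))) → (¬¬(s → q) ∨ s) = False → True = True
(q ∨ (s → t)) → (((((t → q) → s) → q) ∧ ((¬(r ∧ (u ∧ ¬¬(s → t))) → (r ∨ (u → r))) → (q → s))) → (¬¬(s → q) ∨ s)) = True → True = True

True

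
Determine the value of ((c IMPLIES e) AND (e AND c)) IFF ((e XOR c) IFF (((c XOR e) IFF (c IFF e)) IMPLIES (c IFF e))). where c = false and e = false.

Substituting c=false, e=false:
c IMPLIES e = false IMPLIES false = true
e AND c = false AND false = false
(c IMPLIES e) AND (e AND c) = true AND false = false
e XOR c = false XOR false = false
c XOR e = false XOR false = false
c IFF e = false IFF false = true
(c XOR e) IFF (c IFF e) = false IFF true = false
c IFF e = false IFF false = true
((c XOR e) IFF (c IFF e)) IMPLIES (c IFF e) = false IMPLIES true = true
(e XOR c) IFF (((c XOR e) IFF (c IFF e)) IMPLIES (c IFF e)) = false IFF true = false
((c IMPLIES e) AND (e AND c)) IFF ((e XOR c) IFF (((c XOR e) IFF (c IFF e)) IMPLIES (c IFF e))) = false IFF false = true

true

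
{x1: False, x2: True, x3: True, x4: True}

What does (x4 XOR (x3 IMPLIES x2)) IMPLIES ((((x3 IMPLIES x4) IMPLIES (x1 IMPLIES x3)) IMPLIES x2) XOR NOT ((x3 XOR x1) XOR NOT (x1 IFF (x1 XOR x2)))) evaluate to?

True

Substituting x1=False, x2=True, x3=True, x4=True:
x3 IMPLIES x2 = True IMPLIES True = True
x4 XOR (x3 IMPLIES x2) = True XOR True = False
x3 IMPLIES x4 = True IMPLIES True = True
x1 IMPLIES x3 = False IMPLIES True = True
(x3 IMPLIES x4) IMPLIES (x1 IMPLIES x3) = True IMPLIES True = True
((x3 IMPLIES x4) IMPLIES (x1 IMPLIES x3)) IMPLIES x2 = True IMPLIES True = True
x3 XOR x1 = True XOR False = True
x1 XOR x2 = False XOR True = True
x1 IFF (x1 XOR x2) = False IFF True = False
NOT (x1 IFF (x1 XOR x2)) = NOT False = True
(x3 XOR x1) XOR NOT (x1 IFF (x1 XOR x2)) = True XOR True = False
NOT ((x3 XOR x1) XOR NOT (x1 IFF (x1 XOR x2))) = NOT False = True
(((x3 IMPLIES x4) IMPLIES (x1 IMPLIES x3)) IMPLIES x2) XOR NOT ((x3 XOR x1) XOR NOT (x1 IFF (x1 XOR x2))) = True XOR True = False
(x4 XOR (x3 IMPLIES x2)) IMPLIES ((((x3 IMPLIES x4) IMPLIES (x1 IMPLIES x3)) IMPLIES x2) XOR NOT ((x3 XOR x1) XOR NOT (x1 IFF (x1 XOR x2)))) = False IMPLIES False = True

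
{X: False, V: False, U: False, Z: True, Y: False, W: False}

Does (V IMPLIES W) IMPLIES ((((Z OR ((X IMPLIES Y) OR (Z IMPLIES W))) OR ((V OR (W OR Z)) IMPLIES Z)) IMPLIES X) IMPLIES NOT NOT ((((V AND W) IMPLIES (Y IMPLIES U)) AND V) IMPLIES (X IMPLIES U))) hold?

V IMPLIES W = False IMPLIES False = True
X IMPLIES Y = False IMPLIES False = True
Z IMPLIES W = True IMPLIES False = False
(X IMPLIES Y) OR (Z IMPLIES W) = True OR False = True
Z OR ((X IMPLIES Y) OR (Z IMPLIES W)) = True OR True = True
W OR Z = False OR True = True
V OR (W OR Z) = False OR True = True
(V OR (W OR Z)) IMPLIES Z = True IMPLIES True = True
(Z OR ((X IMPLIES Y) OR (Z IMPLIES W))) OR ((V OR (W OR Z)) IMPLIES Z) = True OR True = True
((Z OR ((X IMPLIES Y) OR (Z IMPLIES W))) OR ((V OR (W OR Z)) IMPLIES Z)) IMPLIES X = True IMPLIES False = False
V AND W = False AND False = False
Y IMPLIES U = False IMPLIES False = True
(V AND W) IMPLIES (Y IMPLIES U) = False IMPLIES True = True
((V AND W) IMPLIES (Y IMPLIES U)) AND V = True AND False = False
X IMPLIES U = False IMPLIES False = True
(((V AND W) IMPLIES (Y IMPLIES U)) AND V) IMPLIES (X IMPLIES U) = False IMPLIES True = True
NOT ((((V AND W) IMPLIES (Y IMPLIES U)) AND V) IMPLIES (X IMPLIES U)) = NOT True = False
NOT NOT ((((V AND W) IMPLIES (Y IMPLIES U)) AND V) IMPLIES (X IMPLIES U)) = NOT False = True
(((Z OR ((X IMPLIES Y) OR (Z IMPLIES W))) OR ((V OR (W OR Z)) IMPLIES Z)) IMPLIES X) IMPLIES NOT NOT ((((V AND W) IMPLIES (Y IMPLIES U)) AND V) IMPLIES (X IMPLIES U)) = False IMPLIES True = True
(V IMPLIES W) IMPLIES ((((Z OR ((X IMPLIES Y) OR (Z IMPLIES W))) OR ((V OR (W OR Z)) IMPLIES Z)) IMPLIES X) IMPLIES NOT NOT ((((V AND W) IMPLIES (Y IMPLIES U)) AND V) IMPLIES (X IMPLIES U))) = True IMPLIES True = True

True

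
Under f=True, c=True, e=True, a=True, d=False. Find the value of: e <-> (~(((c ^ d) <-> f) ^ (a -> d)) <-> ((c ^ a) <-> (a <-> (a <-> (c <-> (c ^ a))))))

False

c ^ d = True ^ False = True
(c ^ d) <-> f = True <-> True = True
a -> d = True -> False = False
((c ^ d) <-> f) ^ (a -> d) = True ^ False = True
~(((c ^ d) <-> f) ^ (a -> d)) = ~True = False
c ^ a = True ^ True = False
c ^ a = True ^ True = False
c <-> (c ^ a) = True <-> False = False
a <-> (c <-> (c ^ a)) = True <-> False = False
a <-> (a <-> (c <-> (c ^ a))) = True <-> False = False
(c ^ a) <-> (a <-> (a <-> (c <-> (c ^ a)))) = False <-> False = True
~(((c ^ d) <-> f) ^ (a -> d)) <-> ((c ^ a) <-> (a <-> (a <-> (c <-> (c ^ a))))) = False <-> True = False
e <-> (~(((c ^ d) <-> f) ^ (a -> d)) <-> ((c ^ a) <-> (a <-> (a <-> (c <-> (c ^ a)))))) = True <-> False = False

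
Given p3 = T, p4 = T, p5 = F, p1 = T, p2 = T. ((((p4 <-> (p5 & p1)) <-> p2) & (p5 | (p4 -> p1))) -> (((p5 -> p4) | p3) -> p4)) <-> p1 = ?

T

Substituting p3=T, p4=T, p5=F, p1=T, p2=T:
p5 & p1 = F & T = F
p4 <-> (p5 & p1) = T <-> F = F
(p4 <-> (p5 & p1)) <-> p2 = F <-> T = F
p4 -> p1 = T -> T = T
p5 | (p4 -> p1) = F | T = T
((p4 <-> (p5 & p1)) <-> p2) & (p5 | (p4 -> p1)) = F & T = F
p5 -> p4 = F -> T = T
(p5 -> p4) | p3 = T | T = T
((p5 -> p4) | p3) -> p4 = T -> T = T
(((p4 <-> (p5 & p1)) <-> p2) & (p5 | (p4 -> p1))) -> (((p5 -> p4) | p3) -> p4) = F -> T = T
((((p4 <-> (p5 & p1)) <-> p2) & (p5 | (p4 -> p1))) -> (((p5 -> p4) | p3) -> p4)) <-> p1 = T <-> T = T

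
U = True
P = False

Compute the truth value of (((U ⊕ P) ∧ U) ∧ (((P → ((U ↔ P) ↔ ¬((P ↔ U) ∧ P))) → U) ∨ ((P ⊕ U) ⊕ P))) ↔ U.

U ⊕ P = True ⊕ False = True
(U ⊕ P) ∧ U = True ∧ True = True
U ↔ P = True ↔ False = False
P ↔ U = False ↔ True = False
(P ↔ U) ∧ P = False ∧ False = False
¬((P ↔ U) ∧ P) = ¬False = True
(U ↔ P) ↔ ¬((P ↔ U) ∧ P) = False ↔ True = False
P → ((U ↔ P) ↔ ¬((P ↔ U) ∧ P)) = False → False = True
(P → ((U ↔ P) ↔ ¬((P ↔ U) ∧ P))) → U = True → True = True
P ⊕ U = False ⊕ True = True
(P ⊕ U) ⊕ P = True ⊕ False = True
((P → ((U ↔ P) ↔ ¬((P ↔ U) ∧ P))) → U) ∨ ((P ⊕ U) ⊕ P) = True ∨ True = True
((U ⊕ P) ∧ U) ∧ (((P → ((U ↔ P) ↔ ¬((P ↔ U) ∧ P))) → U) ∨ ((P ⊕ U) ⊕ P)) = True ∧ True = True
(((U ⊕ P) ∧ U) ∧ (((P → ((U ↔ P) ↔ ¬((P ↔ U) ∧ P))) → U) ∨ ((P ⊕ U) ⊕ P))) ↔ U = True ↔ True = True

True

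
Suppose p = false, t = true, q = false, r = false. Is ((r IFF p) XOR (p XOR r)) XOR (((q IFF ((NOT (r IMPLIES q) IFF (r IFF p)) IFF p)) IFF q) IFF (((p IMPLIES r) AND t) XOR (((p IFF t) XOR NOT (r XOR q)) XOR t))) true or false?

false

r IFF p = false IFF false = true
p XOR r = false XOR false = false
(r IFF p) XOR (p XOR r) = true XOR false = true
r IMPLIES q = false IMPLIES false = true
NOT (r IMPLIES q) = NOT true = false
r IFF p = false IFF false = true
NOT (r IMPLIES q) IFF (r IFF p) = false IFF true = false
(NOT (r IMPLIES q) IFF (r IFF p)) IFF p = false IFF false = true
q IFF ((NOT (r IMPLIES q) IFF (r IFF p)) IFF p) = false IFF true = false
(q IFF ((NOT (r IMPLIES q) IFF (r IFF p)) IFF p)) IFF q = false IFF false = true
p IMPLIES r = false IMPLIES false = true
(p IMPLIES r) AND t = true AND true = true
p IFF t = false IFF true = false
r XOR q = false XOR false = false
NOT (r XOR q) = NOT false = true
(p IFF t) XOR NOT (r XOR q) = false XOR true = true
((p IFF t) XOR NOT (r XOR q)) XOR t = true XOR true = false
((p IMPLIES r) AND t) XOR (((p IFF t) XOR NOT (r XOR q)) XOR t) = true XOR false = true
((q IFF ((NOT (r IMPLIES q) IFF (r IFF p)) IFF p)) IFF q) IFF (((p IMPLIES r) AND t) XOR (((p IFF t) XOR NOT (r XOR q)) XOR t)) = true IFF true = true
((r IFF p) XOR (p XOR r)) XOR (((q IFF ((NOT (r IMPLIES q) IFF (r IFF p)) IFF p)) IFF q) IFF (((p IMPLIES r) AND t) XOR (((p IFF t) XOR NOT (r XOR q)) XOR t))) = true XOR true = false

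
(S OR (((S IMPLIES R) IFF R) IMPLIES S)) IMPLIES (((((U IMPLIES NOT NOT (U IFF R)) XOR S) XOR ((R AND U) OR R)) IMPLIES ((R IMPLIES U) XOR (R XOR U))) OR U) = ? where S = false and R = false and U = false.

Substituting S=false, R=false, U=false:
S IMPLIES R = false IMPLIES false = true
(S IMPLIES R) IFF R = true IFF false = false
((S IMPLIES R) IFF R) IMPLIES S = false IMPLIES false = true
S OR (((S IMPLIES R) IFF R) IMPLIES S) = false OR true = true
U IFF R = false IFF false = true
NOT (U IFF R) = NOT true = false
NOT NOT (U IFF R) = NOT false = true
U IMPLIES NOT NOT (U IFF R) = false IMPLIES true = true
(U IMPLIES NOT NOT (U IFF R)) XOR S = true XOR false = true
R AND U = false AND false = false
(R AND U) OR R = false OR false = false
((U IMPLIES NOT NOT (U IFF R)) XOR S) XOR ((R AND U) OR R) = true XOR false = true
R IMPLIES U = false IMPLIES false = true
R XOR U = false XOR false = false
(R IMPLIES U) XOR (R XOR U) = true XOR false = true
(((U IMPLIES NOT NOT (U IFF R)) XOR S) XOR ((R AND U) OR R)) IMPLIES ((R IMPLIES U) XOR (R XOR U)) = true IMPLIES true = true
((((U IMPLIES NOT NOT (U IFF R)) XOR S) XOR ((R AND U) OR R)) IMPLIES ((R IMPLIES U) XOR (R XOR U))) OR U = true OR false = true
(S OR (((S IMPLIES R) IFF R) IMPLIES S)) IMPLIES (((((U IMPLIES NOT NOT (U IFF R)) XOR S) XOR ((R AND U) OR R)) IMPLIES ((R IMPLIES U) XOR (R XOR U))) OR U) = true IMPLIES true = true

true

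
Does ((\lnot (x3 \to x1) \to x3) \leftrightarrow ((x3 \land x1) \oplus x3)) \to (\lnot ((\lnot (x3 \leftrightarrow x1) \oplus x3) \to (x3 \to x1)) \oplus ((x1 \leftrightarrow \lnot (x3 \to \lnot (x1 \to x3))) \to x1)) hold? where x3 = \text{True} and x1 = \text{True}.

\text{True}

x3 \to x1 = \text{True} \to \text{True} = \text{True}
\lnot (x3 \to x1) = \lnot \text{True} = \text{False}
\lnot (x3 \to x1) \to x3 = \text{False} \to \text{True} = \text{True}
x3 \land x1 = \text{True} \land \text{True} = \text{True}
(x3 \land x1) \oplus x3 = \text{True} \oplus \text{True} = \text{False}
(\lnot (x3 \to x1) \to x3) \leftrightarrow ((x3 \land x1) \oplus x3) = \text{True} \leftrightarrow \text{False} = \text{False}
x3 \leftrightarrow x1 = \text{True} \leftrightarrow \text{True} = \text{True}
\lnot (x3 \leftrightarrow x1) = \lnot \text{True} = \text{False}
\lnot (x3 \leftrightarrow x1) \oplus x3 = \text{False} \oplus \text{True} = \text{True}
x3 \to x1 = \text{True} \to \text{True} = \text{True}
(\lnot (x3 \leftrightarrow x1) \oplus x3) \to (x3 \to x1) = \text{True} \to \text{True} = \text{True}
\lnot ((\lnot (x3 \leftrightarrow x1) \oplus x3) \to (x3 \to x1)) = \lnot \text{True} = \text{False}
x1 \to x3 = \text{True} \to \text{True} = \text{True}
\lnot (x1 \to x3) = \lnot \text{True} = \text{False}
x3 \to \lnot (x1 \to x3) = \text{True} \to \text{False} = \text{False}
\lnot (x3 \to \lnot (x1 \to x3)) = \lnot \text{False} = \text{True}
x1 \leftrightarrow \lnot (x3 \to \lnot (x1 \to x3)) = \text{True} \leftrightarrow \text{True} = \text{True}
(x1 \leftrightarrow \lnot (x3 \to \lnot (x1 \to x3))) \to x1 = \text{True} \to \text{True} = \text{True}
\lnot ((\lnot (x3 \leftrightarrow x1) \oplus x3) \to (x3 \to x1)) \oplus ((x1 \leftrightarrow \lnot (x3 \to \lnot (x1 \to x3))) \to x1) = \text{False} \oplus \text{True} = \text{True}
((\lnot (x3 \to x1) \to x3) \leftrightarrow ((x3 \land x1) \oplus x3)) \to (\lnot ((\lnot (x3 \leftrightarrow x1) \oplus x3) \to (x3 \to x1)) \oplus ((x1 \leftrightarrow \lnot (x3 \to \lnot (x1 \to x3))) \to x1)) = \text{False} \to \text{True} = \text{True}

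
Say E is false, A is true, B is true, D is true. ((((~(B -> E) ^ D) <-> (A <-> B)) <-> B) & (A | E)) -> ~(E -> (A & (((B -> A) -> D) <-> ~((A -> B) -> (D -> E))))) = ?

B -> E = 1 -> 0 = 0
~(B -> E) = ~0 = 1
~(B -> E) ^ D = 1 ^ 1 = 0
A <-> B = 1 <-> 1 = 1
(~(B -> E) ^ D) <-> (A <-> B) = 0 <-> 1 = 0
((~(B -> E) ^ D) <-> (A <-> B)) <-> B = 0 <-> 1 = 0
A | E = 1 | 0 = 1
(((~(B -> E) ^ D) <-> (A <-> B)) <-> B) & (A | E) = 0 & 1 = 0
B -> A = 1 -> 1 = 1
(B -> A) -> D = 1 -> 1 = 1
A -> B = 1 -> 1 = 1
D -> E = 1 -> 0 = 0
(A -> B) -> (D -> E) = 1 -> 0 = 0
~((A -> B) -> (D -> E)) = ~0 = 1
((B -> A) -> D) <-> ~((A -> B) -> (D -> E)) = 1 <-> 1 = 1
A & (((B -> A) -> D) <-> ~((A -> B) -> (D -> E))) = 1 & 1 = 1
E -> (A & (((B -> A) -> D) <-> ~((A -> B) -> (D -> E)))) = 0 -> 1 = 1
~(E -> (A & (((B -> A) -> D) <-> ~((A -> B) -> (D -> E))))) = ~1 = 0
((((~(B -> E) ^ D) <-> (A <-> B)) <-> B) & (A | E)) -> ~(E -> (A & (((B -> A) -> D) <-> ~((A -> B) -> (D -> E))))) = 0 -> 0 = 1

1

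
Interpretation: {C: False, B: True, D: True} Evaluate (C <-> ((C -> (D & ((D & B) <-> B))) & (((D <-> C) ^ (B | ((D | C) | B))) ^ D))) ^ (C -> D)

False

D & B = True & True = True
(D & B) <-> B = True <-> True = True
D & ((D & B) <-> B) = True & True = True
C -> (D & ((D & B) <-> B)) = False -> True = True
D <-> C = True <-> False = False
D | C = True | False = True
(D | C) | B = True | True = True
B | ((D | C) | B) = True | True = True
(D <-> C) ^ (B | ((D | C) | B)) = False ^ True = True
((D <-> C) ^ (B | ((D | C) | B))) ^ D = True ^ True = False
(C -> (D & ((D & B) <-> B))) & (((D <-> C) ^ (B | ((D | C) | B))) ^ D) = True & False = False
C <-> ((C -> (D & ((D & B) <-> B))) & (((D <-> C) ^ (B | ((D | C) | B))) ^ D)) = False <-> False = True
C -> D = False -> True = True
(C <-> ((C -> (D & ((D & B) <-> B))) & (((D <-> C) ^ (B | ((D | C) | B))) ^ D))) ^ (C -> D) = True ^ True = False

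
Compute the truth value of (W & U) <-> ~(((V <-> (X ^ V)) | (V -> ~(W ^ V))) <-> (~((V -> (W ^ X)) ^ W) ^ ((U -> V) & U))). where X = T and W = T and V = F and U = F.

Substituting X=T, W=T, V=F, U=F:
W & U = T & F = F
X ^ V = T ^ F = T
V <-> (X ^ V) = F <-> T = F
W ^ V = T ^ F = T
~(W ^ V) = ~T = F
V -> ~(W ^ V) = F -> F = T
(V <-> (X ^ V)) | (V -> ~(W ^ V)) = F | T = T
W ^ X = T ^ T = F
V -> (W ^ X) = F -> F = T
(V -> (W ^ X)) ^ W = T ^ T = F
~((V -> (W ^ X)) ^ W) = ~F = T
U -> V = F -> F = T
(U -> V) & U = T & F = F
~((V -> (W ^ X)) ^ W) ^ ((U -> V) & U) = T ^ F = T
((V <-> (X ^ V)) | (V -> ~(W ^ V))) <-> (~((V -> (W ^ X)) ^ W) ^ ((U -> V) & U)) = T <-> T = T
~(((V <-> (X ^ V)) | (V -> ~(W ^ V))) <-> (~((V -> (W ^ X)) ^ W) ^ ((U -> V) & U))) = ~T = F
(W & U) <-> ~(((V <-> (X ^ V)) | (V -> ~(W ^ V))) <-> (~((V -> (W ^ X)) ^ W) ^ ((U -> V) & U))) = F <-> F = T

T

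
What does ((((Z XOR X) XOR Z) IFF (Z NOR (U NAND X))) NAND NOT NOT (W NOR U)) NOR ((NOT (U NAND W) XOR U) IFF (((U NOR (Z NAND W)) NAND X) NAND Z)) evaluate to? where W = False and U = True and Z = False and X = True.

Z XOR X = False XOR True = True
(Z XOR X) XOR Z = True XOR False = True
U NAND X = True NAND True = False
Z NOR (U NAND X) = False NOR False = True
((Z XOR X) XOR Z) IFF (Z NOR (U NAND X)) = True IFF True = True
W NOR U = False NOR True = False
NOT (W NOR U) = NOT False = True
NOT NOT (W NOR U) = NOT True = False
(((Z XOR X) XOR Z) IFF (Z NOR (U NAND X))) NAND NOT NOT (W NOR U) = True NAND False = True
U NAND W = True NAND False = True
NOT (U NAND W) = NOT True = False
NOT (U NAND W) XOR U = False XOR True = True
Z NAND W = False NAND False = True
U NOR (Z NAND W) = True NOR True = False
(U NOR (Z NAND W)) NAND X = False NAND True = True
((U NOR (Z NAND W)) NAND X) NAND Z = True NAND False = True
(NOT (U NAND W) XOR U) IFF (((U NOR (Z NAND W)) NAND X) NAND Z) = True IFF True = True
((((Z XOR X) XOR Z) IFF (Z NOR (U NAND X))) NAND NOT NOT (W NOR U)) NOR ((NOT (U NAND W) XOR U) IFF (((U NOR (Z NAND W)) NAND X) NAND Z)) = True NOR True = False

False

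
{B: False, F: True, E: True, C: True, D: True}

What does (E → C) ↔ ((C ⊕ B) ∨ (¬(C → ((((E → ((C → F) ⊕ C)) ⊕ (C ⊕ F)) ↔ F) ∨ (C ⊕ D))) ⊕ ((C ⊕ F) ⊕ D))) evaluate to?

True

E → C = True → True = True
C ⊕ B = True ⊕ False = True
C → F = True → True = True
(C → F) ⊕ C = True ⊕ True = False
E → ((C → F) ⊕ C) = True → False = False
C ⊕ F = True ⊕ True = False
(E → ((C → F) ⊕ C)) ⊕ (C ⊕ F) = False ⊕ False = False
((E → ((C → F) ⊕ C)) ⊕ (C ⊕ F)) ↔ F = False ↔ True = False
C ⊕ D = True ⊕ True = False
(((E → ((C → F) ⊕ C)) ⊕ (C ⊕ F)) ↔ F) ∨ (C ⊕ D) = False ∨ False = False
C → ((((E → ((C → F) ⊕ C)) ⊕ (C ⊕ F)) ↔ F) ∨ (C ⊕ D)) = True → False = False
¬(C → ((((E → ((C → F) ⊕ C)) ⊕ (C ⊕ F)) ↔ F) ∨ (C ⊕ D))) = ¬False = True
C ⊕ F = True ⊕ True = False
(C ⊕ F) ⊕ D = False ⊕ True = True
¬(C → ((((E → ((C → F) ⊕ C)) ⊕ (C ⊕ F)) ↔ F) ∨ (C ⊕ D))) ⊕ ((C ⊕ F) ⊕ D) = True ⊕ True = False
(C ⊕ B) ∨ (¬(C → ((((E → ((C → F) ⊕ C)) ⊕ (C ⊕ F)) ↔ F) ∨ (C ⊕ D))) ⊕ ((C ⊕ F) ⊕ D)) = True ∨ False = True
(E → C) ↔ ((C ⊕ B) ∨ (¬(C → ((((E → ((C → F) ⊕ C)) ⊕ (C ⊕ F)) ↔ F) ∨ (C ⊕ D))) ⊕ ((C ⊕ F) ⊕ D))) = True ↔ True = True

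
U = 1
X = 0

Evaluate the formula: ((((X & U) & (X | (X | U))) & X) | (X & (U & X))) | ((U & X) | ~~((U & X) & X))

X & U = 0 & 1 = 0
X | U = 0 | 1 = 1
X | (X | U) = 0 | 1 = 1
(X & U) & (X | (X | U)) = 0 & 1 = 0
((X & U) & (X | (X | U))) & X = 0 & 0 = 0
U & X = 1 & 0 = 0
X & (U & X) = 0 & 0 = 0
(((X & U) & (X | (X | U))) & X) | (X & (U & X)) = 0 | 0 = 0
U & X = 1 & 0 = 0
U & X = 1 & 0 = 0
(U & X) & X = 0 & 0 = 0
~((U & X) & X) = ~0 = 1
~~((U & X) & X) = ~1 = 0
(U & X) | ~~((U & X) & X) = 0 | 0 = 0
((((X & U) & (X | (X | U))) & X) | (X & (U & X))) | ((U & X) | ~~((U & X) & X)) = 0 | 0 = 0

0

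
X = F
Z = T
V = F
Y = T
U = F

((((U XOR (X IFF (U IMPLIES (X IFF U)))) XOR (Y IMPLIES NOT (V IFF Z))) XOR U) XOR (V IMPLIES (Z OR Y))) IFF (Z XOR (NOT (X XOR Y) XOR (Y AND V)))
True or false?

X IFF U = F IFF F = T
U IMPLIES (X IFF U) = F IMPLIES T = T
X IFF (U IMPLIES (X IFF U)) = F IFF T = F
U XOR (X IFF (U IMPLIES (X IFF U))) = F XOR F = F
V IFF Z = F IFF T = F
NOT (V IFF Z) = NOT F = T
Y IMPLIES NOT (V IFF Z) = T IMPLIES T = T
(U XOR (X IFF (U IMPLIES (X IFF U)))) XOR (Y IMPLIES NOT (V IFF Z)) = F XOR T = T
((U XOR (X IFF (U IMPLIES (X IFF U)))) XOR (Y IMPLIES NOT (V IFF Z))) XOR U = T XOR F = T
Z OR Y = T OR T = T
V IMPLIES (Z OR Y) = F IMPLIES T = T
(((U XOR (X IFF (U IMPLIES (X IFF U)))) XOR (Y IMPLIES NOT (V IFF Z))) XOR U) XOR (V IMPLIES (Z OR Y)) = T XOR T = F
X XOR Y = F XOR T = T
NOT (X XOR Y) = NOT T = F
Y AND V = T AND F = F
NOT (X XOR Y) XOR (Y AND V) = F XOR F = F
Z XOR (NOT (X XOR Y) XOR (Y AND V)) = T XOR F = T
((((U XOR (X IFF (U IMPLIES (X IFF U)))) XOR (Y IMPLIES NOT (V IFF Z))) XOR U) XOR (V IMPLIES (Z OR Y))) IFF (Z XOR (NOT (X XOR Y) XOR (Y AND V))) = F IFF T = F

F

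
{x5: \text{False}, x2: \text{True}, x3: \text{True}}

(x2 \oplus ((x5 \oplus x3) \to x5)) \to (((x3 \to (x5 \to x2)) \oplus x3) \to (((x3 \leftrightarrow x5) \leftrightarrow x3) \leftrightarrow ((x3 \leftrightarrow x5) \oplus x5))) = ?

x5 \oplus x3 = \text{False} \oplus \text{True} = \text{True}
(x5 \oplus x3) \to x5 = \text{True} \to \text{False} = \text{False}
x2 \oplus ((x5 \oplus x3) \to x5) = \text{True} \oplus \text{False} = \text{True}
x5 \to x2 = \text{False} \to \text{True} = \text{True}
x3 \to (x5 \to x2) = \text{True} \to \text{True} = \text{True}
(x3 \to (x5 \to x2)) \oplus x3 = \text{True} \oplus \text{True} = \text{False}
x3 \leftrightarrow x5 = \text{True} \leftrightarrow \text{False} = \text{False}
(x3 \leftrightarrow x5) \leftrightarrow x3 = \text{False} \leftrightarrow \text{True} = \text{False}
x3 \leftrightarrow x5 = \text{True} \leftrightarrow \text{False} = \text{False}
(x3 \leftrightarrow x5) \oplus x5 = \text{False} \oplus \text{False} = \text{False}
((x3 \leftrightarrow x5) \leftrightarrow x3) \leftrightarrow ((x3 \leftrightarrow x5) \oplus x5) = \text{False} \leftrightarrow \text{False} = \text{True}
((x3 \to (x5 \to x2)) \oplus x3) \to (((x3 \leftrightarrow x5) \leftrightarrow x3) \leftrightarrow ((x3 \leftrightarrow x5) \oplus x5)) = \text{False} \to \text{True} = \text{True}
(x2 \oplus ((x5 \oplus x3) \to x5)) \to (((x3 \to (x5 \to x2)) \oplus x3) \to (((x3 \leftrightarrow x5) \leftrightarrow x3) \leftrightarrow ((x3 \leftrightarrow x5) \oplus x5))) = \text{True} \to \text{True} = \text{True}

\text{True}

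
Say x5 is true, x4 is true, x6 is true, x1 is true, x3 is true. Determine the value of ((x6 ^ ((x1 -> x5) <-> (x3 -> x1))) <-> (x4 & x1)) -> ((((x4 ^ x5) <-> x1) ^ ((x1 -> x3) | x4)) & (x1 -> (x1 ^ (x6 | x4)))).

True

x1 -> x5 = True -> True = True
x3 -> x1 = True -> True = True
(x1 -> x5) <-> (x3 -> x1) = True <-> True = True
x6 ^ ((x1 -> x5) <-> (x3 -> x1)) = True ^ True = False
x4 & x1 = True & True = True
(x6 ^ ((x1 -> x5) <-> (x3 -> x1))) <-> (x4 & x1) = False <-> True = False
x4 ^ x5 = True ^ True = False
(x4 ^ x5) <-> x1 = False <-> True = False
x1 -> x3 = True -> True = True
(x1 -> x3) | x4 = True | True = True
((x4 ^ x5) <-> x1) ^ ((x1 -> x3) | x4) = False ^ True = True
x6 | x4 = True | True = True
x1 ^ (x6 | x4) = True ^ True = False
x1 -> (x1 ^ (x6 | x4)) = True -> False = False
(((x4 ^ x5) <-> x1) ^ ((x1 -> x3) | x4)) & (x1 -> (x1 ^ (x6 | x4))) = True & False = False
((x6 ^ ((x1 -> x5) <-> (x3 -> x1))) <-> (x4 & x1)) -> ((((x4 ^ x5) <-> x1) ^ ((x1 -> x3) | x4)) & (x1 -> (x1 ^ (x6 | x4)))) = False -> False = True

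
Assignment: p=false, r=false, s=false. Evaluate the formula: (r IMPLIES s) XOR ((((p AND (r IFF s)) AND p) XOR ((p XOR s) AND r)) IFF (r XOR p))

false

r IMPLIES s = false IMPLIES false = true
r IFF s = false IFF false = true
p AND (r IFF s) = false AND true = false
(p AND (r IFF s)) AND p = false AND false = false
p XOR s = false XOR false = false
(p XOR s) AND r = false AND false = false
((p AND (r IFF s)) AND p) XOR ((p XOR s) AND r) = false XOR false = false
r XOR p = false XOR false = false
(((p AND (r IFF s)) AND p) XOR ((p XOR s) AND r)) IFF (r XOR p) = false IFF false = true
(r IMPLIES s) XOR ((((p AND (r IFF s)) AND p) XOR ((p XOR s) AND r)) IFF (r XOR p)) = true XOR true = false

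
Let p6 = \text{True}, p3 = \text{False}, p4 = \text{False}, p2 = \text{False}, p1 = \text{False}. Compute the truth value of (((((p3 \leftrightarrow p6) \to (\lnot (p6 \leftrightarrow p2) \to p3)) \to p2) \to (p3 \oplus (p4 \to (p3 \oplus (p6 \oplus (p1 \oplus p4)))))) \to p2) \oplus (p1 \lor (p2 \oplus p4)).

\text{False}

p3 \leftrightarrow p6 = \text{False} \leftrightarrow \text{True} = \text{False}
p6 \leftrightarrow p2 = \text{True} \leftrightarrow \text{False} = \text{False}
\lnot (p6 \leftrightarrow p2) = \lnot \text{False} = \text{True}
\lnot (p6 \leftrightarrow p2) \to p3 = \text{True} \to \text{False} = \text{False}
(p3 \leftrightarrow p6) \to (\lnot (p6 \leftrightarrow p2) \to p3) = \text{False} \to \text{False} = \text{True}
((p3 \leftrightarrow p6) \to (\lnot (p6 \leftrightarrow p2) \to p3)) \to p2 = \text{True} \to \text{False} = \text{False}
p1 \oplus p4 = \text{False} \oplus \text{False} = \text{False}
p6 \oplus (p1 \oplus p4) = \text{True} \oplus \text{False} = \text{True}
p3 \oplus (p6 \oplus (p1 \oplus p4)) = \text{False} \oplus \text{True} = \text{True}
p4 \to (p3 \oplus (p6 \oplus (p1 \oplus p4))) = \text{False} \to \text{True} = \text{True}
p3 \oplus (p4 \to (p3 \oplus (p6 \oplus (p1 \oplus p4)))) = \text{False} \oplus \text{True} = \text{True}
(((p3 \leftrightarrow p6) \to (\lnot (p6 \leftrightarrow p2) \to p3)) \to p2) \to (p3 \oplus (p4 \to (p3 \oplus (p6 \oplus (p1 \oplus p4))))) = \text{False} \to \text{True} = \text{True}
((((p3 \leftrightarrow p6) \to (\lnot (p6 \leftrightarrow p2) \to p3)) \to p2) \to (p3 \oplus (p4 \to (p3 \oplus (p6 \oplus (p1 \oplus p4)))))) \to p2 = \text{True} \to \text{False} = \text{False}
p2 \oplus p4 = \text{False} \oplus \text{False} = \text{False}
p1 \lor (p2 \oplus p4) = \text{False} \lor \text{False} = \text{False}
(((((p3 \leftrightarrow p6) \to (\lnot (p6 \leftrightarrow p2) \to p3)) \to p2) \to (p3 \oplus (p4 \to (p3 \oplus (p6 \oplus (p1 \oplus p4)))))) \to p2) \oplus (p1 \lor (p2 \oplus p4)) = \text{False} \oplus \text{False} = \text{False}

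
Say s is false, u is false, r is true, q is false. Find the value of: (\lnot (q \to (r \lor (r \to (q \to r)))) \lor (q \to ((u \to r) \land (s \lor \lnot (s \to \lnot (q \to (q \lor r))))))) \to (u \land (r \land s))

Substituting s=F, u=F, r=T, q=F:
q \to r = F \to T = T
r \to (q \to r) = T \to T = T
r \lor (r \to (q \to r)) = T \lor T = T
q \to (r \lor (r \to (q \to r))) = F \to T = T
\lnot (q \to (r \lor (r \to (q \to r)))) = \lnot T = F
u \to r = F \to T = T
q \lor r = F \lor T = T
q \to (q \lor r) = F \to T = T
\lnot (q \to (q \lor r)) = \lnot T = F
s \to \lnot (q \to (q \lor r)) = F \to F = T
\lnot (s \to \lnot (q \to (q \lor r))) = \lnot T = F
s \lor \lnot (s \to \lnot (q \to (q \lor r))) = F \lor F = F
(u \to r) \land (s \lor \lnot (s \to \lnot (q \to (q \lor r)))) = T \land F = F
q \to ((u \to r) \land (s \lor \lnot (s \to \lnot (q \to (q \lor r))))) = F \to F = T
\lnot (q \to (r \lor (r \to (q \to r)))) \lor (q \to ((u \to r) \land (s \lor \lnot (s \to \lnot (q \to (q \lor r)))))) = F \lor T = T
r \land s = T \land F = F
u \land (r \land s) = F \land F = F
(\lnot (q \to (r \lor (r \to (q \to r)))) \lor (q \to ((u \to r) \land (s \lor \lnot (s \to \lnot (q \to (q \lor r))))))) \to (u \land (r \land s)) = T \to F = F

F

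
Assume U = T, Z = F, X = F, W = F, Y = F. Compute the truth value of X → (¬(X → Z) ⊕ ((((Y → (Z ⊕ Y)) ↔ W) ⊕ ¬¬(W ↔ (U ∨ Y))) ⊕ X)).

T

Substituting U=T, Z=F, X=F, W=F, Y=F:
X → Z = F → F = T
¬(X → Z) = ¬T = F
Z ⊕ Y = F ⊕ F = F
Y → (Z ⊕ Y) = F → F = T
(Y → (Z ⊕ Y)) ↔ W = T ↔ F = F
U ∨ Y = T ∨ F = T
W ↔ (U ∨ Y) = F ↔ T = F
¬(W ↔ (U ∨ Y)) = ¬F = T
¬¬(W ↔ (U ∨ Y)) = ¬T = F
((Y → (Z ⊕ Y)) ↔ W) ⊕ ¬¬(W ↔ (U ∨ Y)) = F ⊕ F = F
(((Y → (Z ⊕ Y)) ↔ W) ⊕ ¬¬(W ↔ (U ∨ Y))) ⊕ X = F ⊕ F = F
¬(X → Z) ⊕ ((((Y → (Z ⊕ Y)) ↔ W) ⊕ ¬¬(W ↔ (U ∨ Y))) ⊕ X) = F ⊕ F = F
X → (¬(X → Z) ⊕ ((((Y → (Z ⊕ Y)) ↔ W) ⊕ ¬¬(W ↔ (U ∨ Y))) ⊕ X)) = F → F = T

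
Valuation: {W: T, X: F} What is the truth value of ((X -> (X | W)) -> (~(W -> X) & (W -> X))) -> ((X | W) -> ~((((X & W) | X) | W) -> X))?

T

Substituting W=T, X=F:
X | W = F | T = T
X -> (X | W) = F -> T = T
W -> X = T -> F = F
~(W -> X) = ~F = T
W -> X = T -> F = F
~(W -> X) & (W -> X) = T & F = F
(X -> (X | W)) -> (~(W -> X) & (W -> X)) = T -> F = F
X | W = F | T = T
X & W = F & T = F
(X & W) | X = F | F = F
((X & W) | X) | W = F | T = T
(((X & W) | X) | W) -> X = T -> F = F
~((((X & W) | X) | W) -> X) = ~F = T
(X | W) -> ~((((X & W) | X) | W) -> X) = T -> T = T
((X -> (X | W)) -> (~(W -> X) & (W -> X))) -> ((X | W) -> ~((((X & W) | X) | W) -> X)) = F -> T = T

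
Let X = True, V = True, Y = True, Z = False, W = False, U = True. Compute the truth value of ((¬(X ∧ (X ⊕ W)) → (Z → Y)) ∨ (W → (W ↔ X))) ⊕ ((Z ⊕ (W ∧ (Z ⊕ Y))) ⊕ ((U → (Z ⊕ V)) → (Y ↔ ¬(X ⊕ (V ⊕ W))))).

X ⊕ W = True ⊕ False = True
X ∧ (X ⊕ W) = True ∧ True = True
¬(X ∧ (X ⊕ W)) = ¬True = False
Z → Y = False → True = True
¬(X ∧ (X ⊕ W)) → (Z → Y) = False → True = True
W ↔ X = False ↔ True = False
W → (W ↔ X) = False → False = True
(¬(X ∧ (X ⊕ W)) → (Z → Y)) ∨ (W → (W ↔ X)) = True ∨ True = True
Z ⊕ Y = False ⊕ True = True
W ∧ (Z ⊕ Y) = False ∧ True = False
Z ⊕ (W ∧ (Z ⊕ Y)) = False ⊕ False = False
Z ⊕ V = False ⊕ True = True
U → (Z ⊕ V) = True → True = True
V ⊕ W = True ⊕ False = True
X ⊕ (V ⊕ W) = True ⊕ True = False
¬(X ⊕ (V ⊕ W)) = ¬False = True
Y ↔ ¬(X ⊕ (V ⊕ W)) = True ↔ True = True
(U → (Z ⊕ V)) → (Y ↔ ¬(X ⊕ (V ⊕ W))) = True → True = True
(Z ⊕ (W ∧ (Z ⊕ Y))) ⊕ ((U → (Z ⊕ V)) → (Y ↔ ¬(X ⊕ (V ⊕ W)))) = False ⊕ True = True
((¬(X ∧ (X ⊕ W)) → (Z → Y)) ∨ (W → (W ↔ X))) ⊕ ((Z ⊕ (W ∧ (Z ⊕ Y))) ⊕ ((U → (Z ⊕ V)) → (Y ↔ ¬(X ⊕ (V ⊕ W))))) = True ⊕ True = False

False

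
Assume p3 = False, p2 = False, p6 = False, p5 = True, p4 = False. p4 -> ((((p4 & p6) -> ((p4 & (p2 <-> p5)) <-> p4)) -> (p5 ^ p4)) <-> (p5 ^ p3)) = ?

True

p4 & p6 = False & False = False
p2 <-> p5 = False <-> True = False
p4 & (p2 <-> p5) = False & False = False
(p4 & (p2 <-> p5)) <-> p4 = False <-> False = True
(p4 & p6) -> ((p4 & (p2 <-> p5)) <-> p4) = False -> True = True
p5 ^ p4 = True ^ False = True
((p4 & p6) -> ((p4 & (p2 <-> p5)) <-> p4)) -> (p5 ^ p4) = True -> True = True
p5 ^ p3 = True ^ False = True
(((p4 & p6) -> ((p4 & (p2 <-> p5)) <-> p4)) -> (p5 ^ p4)) <-> (p5 ^ p3) = True <-> True = True
p4 -> ((((p4 & p6) -> ((p4 & (p2 <-> p5)) <-> p4)) -> (p5 ^ p4)) <-> (p5 ^ p3)) = False -> True = True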